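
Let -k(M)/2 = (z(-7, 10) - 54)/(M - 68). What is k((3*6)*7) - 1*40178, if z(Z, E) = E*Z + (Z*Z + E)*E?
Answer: -1165628/29 ≈ -40194.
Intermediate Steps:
z(Z, E) = E*Z + E*(E + Z²) (z(Z, E) = E*Z + (Z² + E)*E = E*Z + (E + Z²)*E = E*Z + E*(E + Z²))
k(M) = -932/(-68 + M) (k(M) = -2*(10*(10 - 7 + (-7)²) - 54)/(M - 68) = -2*(10*(10 - 7 + 49) - 54)/(-68 + M) = -2*(10*52 - 54)/(-68 + M) = -2*(520 - 54)/(-68 + M) = -932/(-68 + M))
k((3*6)*7) - 1*40178 = -932/(-68 + (3*6)*7) - 1*40178 = -932/(-68 + 18*7) - 40178 = -932/(-68 + 126) - 40178 = -932/58 - 40178 = -932*1/58 - 40178 = -466/29 - 40178 = -1165628/29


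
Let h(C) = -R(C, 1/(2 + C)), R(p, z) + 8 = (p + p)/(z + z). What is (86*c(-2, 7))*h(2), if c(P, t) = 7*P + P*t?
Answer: 0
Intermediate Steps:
R(p, z) = -8 + p/z (R(p, z) = -8 + (p + p)/(z + z) = -8 + (2*p)/((2*z)) = -8 + (2*p)*(1/(2*z)) = -8 + p/z)
h(C) = 8 - C*(2 + C) (h(C) = -(-8 + C/(1/(2 + C))) = -(-8 + C*(2 + C)) = 8 - C*(2 + C))
(86*c(-2, 7))*h(2) = (86*(-2*(7 + 7)))*(8 - 1*2*(2 + 2)) = (86*(-2*14))*(8 - 1*2*4) = (86*(-28))*(8 - 8) = -2408*0 = 0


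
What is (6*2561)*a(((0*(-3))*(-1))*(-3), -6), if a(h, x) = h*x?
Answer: 0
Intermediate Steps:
(6*2561)*a(((0*(-3))*(-1))*(-3), -6) = (6*2561)*((((0*(-3))*(-1))*(-3))*(-6)) = 15366*(((0*(-1))*(-3))*(-6)) = 15366*((0*(-3))*(-6)) = 15366*(0*(-6)) = 15366*0 = 0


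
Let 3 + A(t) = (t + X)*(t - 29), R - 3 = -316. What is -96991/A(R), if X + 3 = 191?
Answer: -96991/42747 ≈ -2.2690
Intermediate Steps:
R = -313 (R = 3 - 316 = -313)
X = 188 (X = -3 + 191 = 188)
A(t) = -3 + (-29 + t)*(188 + t) (A(t) = -3 + (t + 188)*(t - 29) = -3 + (188 + t)*(-29 + t) = -3 + (-29 + t)*(188 + t))
-96991/A(R) = -96991/(-5455 + (-313)² + 159*(-313)) = -96991/(-5455 + 97969 - 49767) = -96991/42747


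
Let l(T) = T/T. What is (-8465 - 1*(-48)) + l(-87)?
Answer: -8416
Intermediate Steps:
l(T) = 1
(-8465 - 1*(-48)) + l(-87) = (-8465 - 1*(-48)) + 1 = (-8465 + 48) + 1 = -8417 + 1 = -8416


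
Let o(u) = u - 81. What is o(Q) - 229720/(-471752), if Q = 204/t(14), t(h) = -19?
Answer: -102237382/1120411 ≈ -91.250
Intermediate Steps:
Q = -204/19 (Q = 204/(-19) = 204*(-1/19) = -204/19 ≈ -10.737)
o(u) = -81 + u
o(Q) - 229720/(-471752) = (-81 - 204/19) - 229720/(-471752) = -1743/19 - 229720*(-1/471752) = -1743/19 + 28715/58969 = -102237382/1120411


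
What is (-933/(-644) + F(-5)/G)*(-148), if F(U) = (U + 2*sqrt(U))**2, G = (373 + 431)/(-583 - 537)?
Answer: 26420479/32361 - 828800*I*sqrt(5)/201 ≈ 816.43 - 9220.2*I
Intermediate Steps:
G = -201/280 (G = 804/(-1120) = 804*(-1/1120) = -201/280 ≈ -0.71786)
(-933/(-644) + F(-5)/G)*(-148) = (-933/(-644) + (-5 + 2*sqrt(-5))**2/(-201/280))*(-148) = (-933*(-1/644) + (-5 + 2*(I*sqrt(5)))**2*(-280/201))*(-148) = (933/644 + (-5 + 2*I*sqrt(5))**2*(-280/201))*(-148) = (933/644 - 280*(-5 + 2*I*sqrt(5))**2/201)*(-148) = -34521/161 + 41440*(-5 + 2*I*sqrt(5))**2/201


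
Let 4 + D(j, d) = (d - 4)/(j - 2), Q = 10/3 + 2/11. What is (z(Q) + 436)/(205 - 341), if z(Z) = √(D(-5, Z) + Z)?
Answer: -109/34 - I*√154/2618 ≈ -3.2059 - 0.0047401*I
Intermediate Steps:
Q = 116/33 (Q = 10*(⅓) + 2*(1/11) = 10/3 + 2/11 = 116/33 ≈ 3.5152)
D(j, d) = -4 + (-4 + d)/(-2 + j) (D(j, d) = -4 + (d - 4)/(j - 2) = -4 + (-4 + d)/(-2 + j))
z(Z) = √(-24/7 + 6*Z/7) (z(Z) = √((4 + Z - 4*(-5))/(-2 - 5) + Z) = √((4 + Z + 20)/(-7) + Z) = √(-(24 + Z)/7 + Z) = √((-24/7 - Z/7) + Z) = √(-24/7 + 6*Z/7))
(z(Q) + 436)/(205 - 341) = (√(-168 + 42*(116/33))/7 + 436)/(205 - 341) = (√(-168 + 1624/11)/7 + 436)/(-136) = (√(-224/11)/7 + 436)*(-1/136) = ((4*I*√154/11)/7 + 436)*(-1/136) = (4*I*√154/77 + 436)*(-1/136) = (436 + 4*I*√154/77)*(-1/136) = -109/34 - I*√154/2618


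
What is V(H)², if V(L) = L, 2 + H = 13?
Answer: 121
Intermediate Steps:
H = 11 (H = -2 + 13 = 11)
V(H)² = 11² = 121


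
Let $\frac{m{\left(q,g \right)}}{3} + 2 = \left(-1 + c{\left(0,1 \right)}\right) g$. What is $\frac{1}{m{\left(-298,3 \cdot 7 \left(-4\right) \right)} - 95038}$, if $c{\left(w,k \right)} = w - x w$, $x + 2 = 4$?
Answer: $- \frac{1}{94792} \approx -1.0549 \cdot 10^{-5}$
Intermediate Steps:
$x = 2$ ($x = -2 + 4 = 2$)
$c{\left(w,k \right)} = - w$ ($c{\left(w,k \right)} = w - 2 w = - w$)
$m{\left(q,g \right)} = -6 - 3 g$ ($m{\left(q,g \right)} = -6 + 3 \left(-1 - 0\right) g = -6 + 3 \left(-1 + 0\right) g = -6 + 3 \left(- g\right) = -6 - 3 g$)
$\frac{1}{m{\left(-298,3 \cdot 7 \left(-4\right) \right)} - 95038} = \frac{1}{\left(-6 - 3 \cdot 3 \cdot 7 \left(-4\right)\right) - 95038} = \frac{1}{\left(-6 - 3 \cdot 21 \left(-4\right)\right) - 95038} = \frac{1}{\left(-6 - -252\right) - 95038} = \frac{1}{\left(-6 + 252\right) - 95038} = \frac{1}{246 - 95038} = \frac{1}{-94792} = - \frac{1}{94792}$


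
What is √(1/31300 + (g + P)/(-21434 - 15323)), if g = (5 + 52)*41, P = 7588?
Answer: I*√3573615796886163/115049410 ≈ 0.5196*I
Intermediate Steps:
g = 2337 (g = 57*41 = 2337)
√(1/31300 + (g + P)/(-21434 - 15323)) = √(1/31300 + (2337 + 7588)/(-21434 - 15323)) = √(1/31300 + 9925/(-36757)) = √(1/31300 + 9925*(-1/36757)) = √(1/31300 - 9925/36757) = √(-310615743/1150494100) = I*√3573615796886163/115049410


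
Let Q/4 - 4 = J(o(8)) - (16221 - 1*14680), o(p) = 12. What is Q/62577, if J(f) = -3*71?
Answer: -7000/62577 ≈ -0.11186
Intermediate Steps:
J(f) = -213
Q = -7000 (Q = 16 + 4*(-213 - (16221 - 1*14680)) = 16 + 4*(-213 - (16221 - 14680)) = 16 + 4*(-213 - 1*1541) = 16 + 4*(-213 - 1541) = 16 + 4*(-1754) = 16 - 7016 = -7000)
Q/62577 = -7000/62577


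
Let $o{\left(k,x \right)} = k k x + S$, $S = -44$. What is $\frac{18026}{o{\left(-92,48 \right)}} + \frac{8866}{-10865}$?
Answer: $- \frac{41533719}{53825210} \approx -0.77164$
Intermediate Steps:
$o{\left(k,x \right)} = -44 + x k^{2}$ ($o{\left(k,x \right)} = k k x - 44 = k^{2} x - 44 = x k^{2} - 44 = -44 + x k^{2}$)
$\frac{18026}{o{\left(-92,48 \right)}} + \frac{8866}{-10865} = \frac{18026}{-44 + 48 \left(-92\right)^{2}} + \frac{8866}{-10865} = \frac{18026}{-44 + 48 \cdot 8464} + 8866 \left(- \frac{1}{10865}\right) = \frac{18026}{-44 + 406272} - \frac{8866}{10865} = \frac{18026}{406228} - \frac{8866}{10865} = 18026 \cdot \frac{1}{406228} - \frac{8866}{10865} = \frac{9013}{203114} - \frac{8866}{10865} = - \frac{41533719}{53825210}$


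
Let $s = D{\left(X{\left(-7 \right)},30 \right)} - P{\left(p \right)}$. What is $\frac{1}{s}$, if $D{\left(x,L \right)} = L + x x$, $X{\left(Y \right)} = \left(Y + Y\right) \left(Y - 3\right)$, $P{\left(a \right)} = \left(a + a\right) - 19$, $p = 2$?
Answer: $\frac{1}{19645} \approx 5.0904 \cdot 10^{-5}$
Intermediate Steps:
$P{\left(a \right)} = -19 + 2 a$ ($P{\left(a \right)} = 2 a - 19 = -19 + 2 a$)
$X{\left(Y \right)} = 2 Y \left(-3 + Y\right)$
$D{\left(x,L \right)} = L + x^{2}$
$s = 19645$ ($s = \left(30 + \left(2 \left(-7\right) \left(-3 - 7\right)\right)^{2}\right) - \left(-19 + 2 \cdot 2\right) = \left(30 + \left(2 \left(-7\right) \left(-10\right)\right)^{2}\right) - \left(-19 + 4\right) = \left(30 + 140^{2}\right) - -15 = \left(30 + 19600\right) + 15 = 19630 + 15 = 19645$)
$\frac{1}{s} = \frac{1}{19645}$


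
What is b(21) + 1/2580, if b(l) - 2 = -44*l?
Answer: -2378759/2580 ≈ -922.00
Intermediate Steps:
b(l) = 2 - 44*l
b(21) + 1/2580 = (2 - 44*21) + 1/2580 = (2 - 924) + 1/2580 = -922 + 1/2580 = -2378759/2580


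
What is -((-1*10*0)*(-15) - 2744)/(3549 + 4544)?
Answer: 2744/8093 ≈ 0.33906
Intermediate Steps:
-((-1*10*0)*(-15) - 2744)/(3549 + 4544) = -(-10*0*(-15) - 2744)/8093 = -(0*(-15) - 2744)/8093 = -(0 - 2744)/8093 = -(-2744)/8093 = -1*(-2744/8093) = 2744/8093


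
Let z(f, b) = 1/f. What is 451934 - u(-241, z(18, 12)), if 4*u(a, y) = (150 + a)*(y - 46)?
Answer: 32463991/72 ≈ 4.5089e+5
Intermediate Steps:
u(a, y) = (-46 + y)*(150 + a)/4 (u(a, y) = ((150 + a)*(y - 46))/4 = ((150 + a)*(-46 + y))/4 = ((-46 + y)*(150 + a))/4 = (-46 + y)*(150 + a)/4)
451934 - u(-241, z(18, 12)) = 451934 - (-1725 - 23/2*(-241) + (75/2)/18 + (1/4)*(-241)/18) = 451934 - (-1725 + 5543/2 + (75/2)*(1/18) + (1/4)*(-241)*(1/18)) = 451934 - (-1725 + 5543/2 + 25/12 - 241/72) = 451934 - 1*75257/72 = 451934 - 75257/72 = 32463991/72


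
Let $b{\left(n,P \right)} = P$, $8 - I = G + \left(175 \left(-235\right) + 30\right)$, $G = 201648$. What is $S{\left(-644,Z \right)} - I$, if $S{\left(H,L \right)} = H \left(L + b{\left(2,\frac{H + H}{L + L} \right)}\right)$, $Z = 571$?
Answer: $- \frac{117884473}{571} \approx -2.0645 \cdot 10^{5}$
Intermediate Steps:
$I = -160545$ ($I = 8 - \left(201648 + \left(175 \left(-235\right) + 30\right)\right) = 8 - \left(201648 + \left(-41125 + 30\right)\right) = 8 - \left(201648 - 41095\right) = 8 - 160553 = -160545$)
$S{\left(H,L \right)} = H \left(L + \frac{H}{L}\right)$ ($S{\left(H,L \right)} = H \left(L + \frac{H + H}{L + L}\right) = H \left(L + \frac{2 H}{2 L}\right) = H \left(L + 2 H \frac{1}{2 L}\right) = H \left(L + \frac{H}{L}\right)$)
$S{\left(-644,Z \right)} - I = - \frac{644 \left(-644 + 571^{2}\right)}{571} - -160545 = \left(-644\right) \frac{1}{571} \left(-644 + 326041\right) + 160545 = \left(-644\right) \frac{1}{571} \cdot 325397 + 160545 = - \frac{209555668}{571} + 160545 = - \frac{117884473}{571}$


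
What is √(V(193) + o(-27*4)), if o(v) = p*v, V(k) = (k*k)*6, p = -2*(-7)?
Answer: √221982 ≈ 471.15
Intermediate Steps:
p = 14
V(k) = 6*k² (V(k) = k²*6 = 6*k²)
o(v) = 14*v
√(V(193) + o(-27*4)) = √(6*193² + 14*(-27*4)) = √(6*37249 + 14*(-1*108)) = √(223494 + 14*(-108)) = √(223494 - 1512) = √221982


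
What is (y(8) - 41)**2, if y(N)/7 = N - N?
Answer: 1681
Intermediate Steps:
y(N) = 0 (y(N) = 7*(N - N) = 7*0 = 0)
(y(8) - 41)**2 = (0 - 41)**2 = (-41)**2 = 1681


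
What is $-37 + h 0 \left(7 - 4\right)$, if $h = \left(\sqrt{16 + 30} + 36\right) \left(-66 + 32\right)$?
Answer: $-37$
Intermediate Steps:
$h = -1224 - 34 \sqrt{46}$ ($h = \left(\sqrt{46} + 36\right) \left(-34\right) = \left(36 + \sqrt{46}\right) \left(-34\right) = -1224 - 34 \sqrt{46} \approx -1454.6$)
$-37 + h 0 \left(7 - 4\right) = -37 + \left(-1224 - 34 \sqrt{46}\right) 0 \left(7 - 4\right) = -37 + \left(-1224 - 34 \sqrt{46}\right) 0 \cdot 3 = -37 + \left(-1224 - 34 \sqrt{46}\right) 0 = -37 + 0 = -37$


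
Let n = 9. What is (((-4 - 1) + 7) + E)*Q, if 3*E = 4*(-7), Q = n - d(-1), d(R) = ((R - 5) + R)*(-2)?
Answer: 110/3 ≈ 36.667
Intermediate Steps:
d(R) = 10 - 4*R (d(R) = ((-5 + R) + R)*(-2) = (-5 + 2*R)*(-2) = 10 - 4*R)
Q = -5 (Q = 9 - (10 - 4*(-1)) = 9 - (10 + 4) = 9 - 1*14 = 9 - 14 = -5)
E = -28/3 (E = (4*(-7))/3 = (1/3)*(-28) = -28/3 ≈ -9.3333)
(((-4 - 1) + 7) + E)*Q = (((-4 - 1) + 7) - 28/3)*(-5) = ((-5 + 7) - 28/3)*(-5) = (2 - 28/3)*(-5) = -22/3*(-5) = 110/3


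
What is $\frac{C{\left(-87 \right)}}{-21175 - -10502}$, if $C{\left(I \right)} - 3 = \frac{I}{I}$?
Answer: $- \frac{4}{10673} \approx -0.00037478$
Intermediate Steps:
$C{\left(I \right)} = 4$ ($C{\left(I \right)} = 3 + \frac{I}{I} = 3 + 1 = 4$)
$\frac{C{\left(-87 \right)}}{-21175 - -10502} = \frac{4}{-21175 - -10502} = \frac{4}{-21175 + 10502} = \frac{4}{-10673} = 4 \left(- \frac{1}{10673}\right) = - \frac{4}{10673}$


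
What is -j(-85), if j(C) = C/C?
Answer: -1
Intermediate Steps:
j(C) = 1
-j(-85) = -1*1 = -1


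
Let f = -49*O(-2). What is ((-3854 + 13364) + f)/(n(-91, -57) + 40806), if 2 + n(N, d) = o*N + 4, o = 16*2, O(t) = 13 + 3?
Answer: 4363/18948 ≈ 0.23026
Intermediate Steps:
O(t) = 16
o = 32
f = -784 (f = -49*16 = -784)
n(N, d) = 2 + 32*N (n(N, d) = -2 + (32*N + 4) = -2 + (4 + 32*N) = 2 + 32*N)
((-3854 + 13364) + f)/(n(-91, -57) + 40806) = ((-3854 + 13364) - 784)/((2 + 32*(-91)) + 40806) = (9510 - 784)/((2 - 2912) + 40806) = 8726/(-2910 + 40806) = 8726/37896 = 8726*(1/37896) = 4363/18948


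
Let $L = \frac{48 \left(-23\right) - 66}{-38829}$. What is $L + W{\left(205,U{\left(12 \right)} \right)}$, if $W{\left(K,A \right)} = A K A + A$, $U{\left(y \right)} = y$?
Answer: $\frac{382233066}{12943} \approx 29532.0$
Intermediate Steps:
$W{\left(K,A \right)} = A + K A^{2}$ ($W{\left(K,A \right)} = K A^{2} + A = A + K A^{2}$)
$L = \frac{390}{12943}$ ($L = \left(-1104 - 66\right) \left(- \frac{1}{38829}\right) = \left(-1170\right) \left(- \frac{1}{38829}\right) = \frac{390}{12943} \approx 0.030132$)
$L + W{\left(205,U{\left(12 \right)} \right)} = \frac{390}{12943} + 12 \left(1 + 12 \cdot 205\right) = \frac{390}{12943} + 12 \left(1 + 2460\right) = \frac{390}{12943} + 12 \cdot 2461 = \frac{390}{12943} + 29532 = \frac{382233066}{12943}$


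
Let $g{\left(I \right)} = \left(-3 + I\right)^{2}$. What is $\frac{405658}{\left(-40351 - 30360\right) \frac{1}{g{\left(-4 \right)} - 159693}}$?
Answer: $\frac{64760865752}{70711} \approx 9.1585 \cdot 10^{5}$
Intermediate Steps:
$\frac{405658}{\left(-40351 - 30360\right) \frac{1}{g{\left(-4 \right)} - 159693}} = \frac{405658}{\left(-40351 - 30360\right) \frac{1}{\left(-3 - 4\right)^{2} - 159693}} = \frac{405658}{\left(-70711\right) \frac{1}{\left(-7\right)^{2} - 159693}} = \frac{405658}{\left(-70711\right) \frac{1}{49 - 159693}} = \frac{405658}{\left(-70711\right) \frac{1}{-159644}} = \frac{405658}{\left(-70711\right) \left(- \frac{1}{159644}\right)} = \frac{405658}{\frac{70711}{159644}} = 405658 \cdot \frac{159644}{70711} = \frac{64760865752}{70711}$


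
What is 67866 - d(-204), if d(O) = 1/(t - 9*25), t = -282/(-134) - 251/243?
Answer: 247424453895/3645779 ≈ 67866.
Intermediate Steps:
t = 17446/16281 (t = -282*(-1/134) - 251*1/243 = 141/67 - 251/243 = 17446/16281 ≈ 1.0716)
d(O) = -16281/3645779 (d(O) = 1/(17446/16281 - 9*25) = 1/(17446/16281 - 225) = 1/(-3645779/16281) = -16281/3645779)
67866 - d(-204) = 67866 - 1*(-16281/3645779) = 67866 + 16281/3645779 = 247424453895/3645779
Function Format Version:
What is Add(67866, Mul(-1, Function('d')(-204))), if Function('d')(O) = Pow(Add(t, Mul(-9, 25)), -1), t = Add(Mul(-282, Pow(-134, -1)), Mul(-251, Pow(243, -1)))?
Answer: Rational(247424453895, 3645779) ≈ 67866.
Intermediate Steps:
t = Rational(17446, 16281) (t = Add(Mul(-282, Rational(-1, 134)), Mul(-251, Rational(1, 243))) = Add(Rational(141, 67), Rational(-251, 243)) = Rational(17446, 16281) ≈ 1.0716)
Function('d')(O) = Rational(-16281, 3645779) (Function('d')(O) = Pow(Add(Rational(17446, 16281), Mul(-9, 25)), -1) = Pow(Add(Rational(17446, 16281), -225), -1) = Pow(Rational(-3645779, 16281), -1) = Rational(-16281, 3645779))
Add(67866, Mul(-1, Function('d')(-204))) = Add(67866, Mul(-1, Rational(-16281, 3645779))) = Add(67866, Rational(16281, 3645779)) = Rational(247424453895, 3645779)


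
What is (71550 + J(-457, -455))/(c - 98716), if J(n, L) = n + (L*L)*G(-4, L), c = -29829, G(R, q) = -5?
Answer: 964032/128545 ≈ 7.4996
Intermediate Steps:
J(n, L) = n - 5*L² (J(n, L) = n + (L*L)*(-5) = n + L²*(-5) = n - 5*L²)
(71550 + J(-457, -455))/(c - 98716) = (71550 + (-457 - 5*(-455)²))/(-29829 - 98716) = (71550 + (-457 - 5*207025))/(-128545) = (71550 + (-457 - 1035125))*(-1/128545) = (71550 - 1035582)*(-1/128545) = -964032*(-1/128545) = 964032/128545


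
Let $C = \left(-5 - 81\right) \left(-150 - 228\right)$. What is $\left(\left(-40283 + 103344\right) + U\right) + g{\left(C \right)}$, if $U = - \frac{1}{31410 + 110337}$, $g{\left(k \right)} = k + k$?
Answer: $\frac{18154530518}{141747} \approx 1.2808 \cdot 10^{5}$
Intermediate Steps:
$C = 32508$ ($C = \left(-86\right) \left(-378\right) = 32508$)
$g{\left(k \right)} = 2 k$
$U = - \frac{1}{141747} \approx -7.0548 \cdot 10^{-6}$
$\left(\left(-40283 + 103344\right) + U\right) + g{\left(C \right)} = \left(\left(-40283 + 103344\right) - \frac{1}{141747}\right) + 2 \cdot 32508 = \left(63061 - \frac{1}{141747}\right) + 65016 = \frac{8938707566}{141747} + 65016 = \frac{18154530518}{141747}$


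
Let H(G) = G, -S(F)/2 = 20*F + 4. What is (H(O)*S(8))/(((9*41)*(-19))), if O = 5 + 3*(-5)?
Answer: -80/171 ≈ -0.46784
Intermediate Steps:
S(F) = -8 - 40*F (S(F) = -2*(20*F + 4) = -2*(4 + 20*F) = -8 - 40*F)
O = -10 (O = 5 - 15 = -10)
(H(O)*S(8))/(((9*41)*(-19))) = (-10*(-8 - 40*8))/(((9*41)*(-19))) = (-10*(-8 - 320))/((369*(-19))) = -10*(-328)/(-7011) = 3280*(-1/7011) = -80/171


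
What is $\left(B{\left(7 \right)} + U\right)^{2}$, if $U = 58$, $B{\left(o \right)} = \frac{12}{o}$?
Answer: $\frac{174724}{49} \approx 3565.8$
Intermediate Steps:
$\left(B{\left(7 \right)} + U\right)^{2} = \left(\frac{12}{7} + 58\right)^{2} = \left(\frac{418}{7}\right)^{2} = \frac{174724}{49}$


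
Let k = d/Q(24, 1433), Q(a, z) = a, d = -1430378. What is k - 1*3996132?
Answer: -48668773/12 ≈ -4.0557e+6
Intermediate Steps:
k = -715189/12 (k = -1430378/24 = -1430378*1/24 = -715189/12 ≈ -59599.)
k - 1*3996132 = -715189/12 - 1*3996132 = -715189/12 - 3996132 = -48668773/12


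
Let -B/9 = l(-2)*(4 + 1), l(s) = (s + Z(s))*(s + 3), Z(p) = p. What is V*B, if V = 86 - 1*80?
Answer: 1080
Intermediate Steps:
V = 6 (V = 86 - 80 = 6)
l(s) = 2*s*(3 + s) (l(s) = (s + s)*(s + 3) = (2*s)*(3 + s) = 2*s*(3 + s))
B = 180 (B = -9*2*(-2)*(3 - 2)*(4 + 1) = -9*2*(-2)*1*5 = -(-36)*5 = -9*(-20) = 180)
V*B = 6*180 = 1080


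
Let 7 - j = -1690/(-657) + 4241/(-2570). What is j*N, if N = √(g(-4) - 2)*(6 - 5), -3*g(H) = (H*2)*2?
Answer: 10262467*√30/5065470 ≈ 11.097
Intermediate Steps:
g(H) = -4*H/3 (g(H) = -H*2*2/3 = -2*H*2/3 = -4*H/3)
j = 10262467/1688490 (j = 7 - (-1690/(-657) + 4241/(-2570)) = 7 - (-1690*(-1/657) + 4241*(-1/2570)) = 7 - (1690/657 - 4241/2570) = 7 - 1*1556963/1688490 = 7 - 1556963/1688490 = 10262467/1688490 ≈ 6.0779)
N = √30/3 (N = √(-4/3*(-4) - 2)*(6 - 5) = √(16/3 - 2)*1 = √(10/3)*1 = (√30/3)*1 = √30/3 ≈ 1.8257)
j*N = 10262467*(√30/3)/1688490 = 10262467*√30/5065470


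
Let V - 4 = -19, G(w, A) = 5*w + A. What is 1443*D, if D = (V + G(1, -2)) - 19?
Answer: -44733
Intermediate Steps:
G(w, A) = A + 5*w
V = -15 (V = 4 - 19 = -15)
D = -31 (D = (-15 + (-2 + 5*1)) - 19 = (-15 + (-2 + 5)) - 19 = (-15 + 3) - 19 = -12 - 19 = -31)
1443*D = 1443*(-31) = -44733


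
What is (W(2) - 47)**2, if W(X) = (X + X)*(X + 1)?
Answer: 1225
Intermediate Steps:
W(X) = 2*X*(1 + X) (W(X) = (2*X)*(1 + X) = 2*X*(1 + X))
(W(2) - 47)**2 = (2*2*(1 + 2) - 47)**2 = (2*2*3 - 47)**2 = (12 - 47)**2 = (-35)**2 = 1225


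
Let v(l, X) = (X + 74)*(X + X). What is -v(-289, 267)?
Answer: -182094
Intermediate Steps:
v(l, X) = 2*X*(74 + X) (v(l, X) = (74 + X)*(2*X) = 2*X*(74 + X))
-v(-289, 267) = -2*267*(74 + 267) = -2*267*341 = -1*182094 = -182094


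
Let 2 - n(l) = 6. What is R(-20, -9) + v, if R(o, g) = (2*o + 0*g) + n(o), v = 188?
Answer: 144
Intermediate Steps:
n(l) = -4 (n(l) = 2 - 1*6 = 2 - 6 = -4)
R(o, g) = -4 + 2*o (R(o, g) = (2*o + 0*g) - 4 = (2*o + 0) - 4 = 2*o - 4 = -4 + 2*o)
R(-20, -9) + v = (-4 + 2*(-20)) + 188 = (-4 - 40) + 188 = -44 + 188 = 144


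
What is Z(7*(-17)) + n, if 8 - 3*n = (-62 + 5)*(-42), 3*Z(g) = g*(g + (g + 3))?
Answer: 25579/3 ≈ 8526.3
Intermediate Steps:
Z(g) = g*(3 + 2*g)/3 (Z(g) = (g*(g + (g + 3)))/3 = (g*(g + (3 + g)))/3 = (g*(3 + 2*g))/3 = g*(3 + 2*g)/3)
n = -2386/3 (n = 8/3 - (-62 + 5)*(-42)/3 = 8/3 - (-19)*(-42) = 8/3 - 1/3*2394 = 8/3 - 798 = -2386/3 ≈ -795.33)
Z(7*(-17)) + n = (7*(-17))*(3 + 2*(7*(-17)))/3 - 2386/3 = (1/3)*(-119)*(3 + 2*(-119)) - 2386/3 = (1/3)*(-119)*(3 - 238) - 2386/3 = (1/3)*(-119)*(-235) - 2386/3 = 27965/3 - 2386/3 = 25579/3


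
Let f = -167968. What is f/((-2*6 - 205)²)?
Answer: -167968/47089 ≈ -3.5670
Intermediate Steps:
f/((-2*6 - 205)²) = -167968/(-2*6 - 205)² = -167968/(-12 - 205)² = -167968/((-217)²) = -167968/47089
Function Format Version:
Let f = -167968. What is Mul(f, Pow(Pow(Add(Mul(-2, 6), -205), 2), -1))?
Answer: Rational(-167968, 47089) ≈ -3.5670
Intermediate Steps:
Mul(f, Pow(Pow(Add(Mul(-2, 6), -205), 2), -1)) = Mul(-167968, Pow(Pow(Add(Mul(-2, 6), -205), 2), -1)) = Mul(-167968, Pow(Pow(Add(-12, -205), 2), -1)) = Mul(-167968, Pow(Pow(-217, 2), -1)) = Mul(-167968, Pow(47089, -1)) = Mul(-167968, Rational(1, 47089)) = Rational(-167968, 47089)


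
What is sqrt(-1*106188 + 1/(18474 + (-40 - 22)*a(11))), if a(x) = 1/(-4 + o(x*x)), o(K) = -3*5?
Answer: I*sqrt(3271884315677755)/175534 ≈ 325.87*I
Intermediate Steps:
o(K) = -15
a(x) = -1/19 (a(x) = 1/(-4 - 15) = 1/(-19) = -1/19)
sqrt(-1*106188 + 1/(18474 + (-40 - 22)*a(11))) = sqrt(-1*106188 + 1/(18474 + (-40 - 22)*(-1/19))) = sqrt(-106188 + 1/(18474 - 62*(-1/19))) = sqrt(-106188 + 1/(18474 + 62/19)) = sqrt(-106188 + 1/(351068/19)) = sqrt(-106188 + 19/351068) = sqrt(-37279208765/351068) = I*sqrt(3271884315677755)/175534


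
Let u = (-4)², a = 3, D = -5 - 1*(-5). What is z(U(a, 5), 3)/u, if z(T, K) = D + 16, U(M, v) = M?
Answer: 1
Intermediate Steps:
D = 0 (D = -5 + 5 = 0)
z(T, K) = 16 (z(T, K) = 0 + 16 = 16)
u = 16
z(U(a, 5), 3)/u = 16/16 = 16*(1/16) = 1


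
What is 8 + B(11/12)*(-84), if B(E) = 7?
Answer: -580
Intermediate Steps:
8 + B(11/12)*(-84) = 8 + 7*(-84) = 8 - 588 = -580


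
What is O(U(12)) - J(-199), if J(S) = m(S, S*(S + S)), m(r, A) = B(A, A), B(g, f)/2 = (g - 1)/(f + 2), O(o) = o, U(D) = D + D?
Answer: 871247/39602 ≈ 22.000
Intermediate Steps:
U(D) = 2*D
B(g, f) = 2*(-1 + g)/(2 + f) (B(g, f) = 2*((g - 1)/(f + 2)) = 2*((-1 + g)/(2 + f)) = 2*(-1 + g)/(2 + f))
m(r, A) = 2*(-1 + A)/(2 + A)
J(S) = 2*(-1 + 2*S²)/(2 + 2*S²) (J(S) = 2*(-1 + S*(S + S))/(2 + S*(S + S)) = 2*(-1 + S*(2*S))/(2 + S*(2*S)) = 2*(-1 + 2*S²)/(2 + 2*S²))
O(U(12)) - J(-199) = 2*12 - (-1 + 2*(-199)²)/(1 + (-199)²) = 24 - (-1 + 2*39601)/(1 + 39601) = 24 - (-1 + 79202)/39602 = 24 - 79201/39602 = 871247/39602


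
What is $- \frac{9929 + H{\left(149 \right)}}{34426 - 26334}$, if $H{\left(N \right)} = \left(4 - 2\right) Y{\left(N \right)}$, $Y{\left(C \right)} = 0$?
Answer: $- \frac{9929}{8092} \approx -1.227$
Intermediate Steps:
$H{\left(N \right)} = 0$ ($H{\left(N \right)} = \left(4 - 2\right) 0 = 2 \cdot 0 = 0$)
$- \frac{9929 + H{\left(149 \right)}}{34426 - 26334} = - \frac{9929 + 0}{34426 - 26334} = - \frac{9929}{34426 - 26334} = - \frac{9929}{8092}$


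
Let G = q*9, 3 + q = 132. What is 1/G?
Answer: 1/1161 ≈ 0.00086133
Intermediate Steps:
q = 129 (q = -3 + 132 = 129)
G = 1161 (G = 129*9 = 1161)
1/G = 1/1161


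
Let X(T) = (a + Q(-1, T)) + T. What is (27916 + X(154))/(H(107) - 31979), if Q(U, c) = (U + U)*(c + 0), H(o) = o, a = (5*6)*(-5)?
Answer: -2301/2656 ≈ -0.86634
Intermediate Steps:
a = -150 (a = 30*(-5) = -150)
Q(U, c) = 2*U*c (Q(U, c) = (2*U)*c = 2*U*c)
X(T) = -150 - T (X(T) = (-150 + 2*(-1)*T) + T = (-150 - 2*T) + T = -150 - T)
(27916 + X(154))/(H(107) - 31979) = (27916 + (-150 - 1*154))/(107 - 31979) = (27916 + (-150 - 154))/(-31872) = (27916 - 304)*(-1/31872) = 27612*(-1/31872) = -2301/2656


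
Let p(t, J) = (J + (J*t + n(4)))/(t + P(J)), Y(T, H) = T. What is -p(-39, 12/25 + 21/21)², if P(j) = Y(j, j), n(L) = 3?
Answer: -1771561/879844 ≈ -2.0135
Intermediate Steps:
P(j) = j
p(t, J) = (3 + J + J*t)/(J + t) (p(t, J) = (J + (J*t + 3))/(t + J) = (J + (3 + J*t))/(J + t) = (3 + J + J*t)/(J + t))
-p(-39, 12/25 + 21/21)² = -((3 + (12/25 + 21/21) + (12/25 + 21/21)*(-39))/((12/25 + 21/21) - 39))² = -((3 + (12*(1/25) + 21*(1/21)) + (12*(1/25) + 21*(1/21))*(-39))/((12*(1/25) + 21*(1/21)) - 39))² = -((3 + (12/25 + 1) + (12/25 + 1)*(-39))/((12/25 + 1) - 39))² = -((3 + 37/25 + (37/25)*(-39))/(37/25 - 39))² = -((3 + 37/25 - 1443/25)/(-938/25))² = -(-25/938*(-1331/25))² = -(1331/938)² = -1*1771561/879844 = -1771561/879844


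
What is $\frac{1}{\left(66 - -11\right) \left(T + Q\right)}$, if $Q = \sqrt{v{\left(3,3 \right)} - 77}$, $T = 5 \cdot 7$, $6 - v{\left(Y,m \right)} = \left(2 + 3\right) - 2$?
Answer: $\frac{5}{14289} - \frac{i \sqrt{74}}{100023} \approx 0.00034992 - 8.6003 \cdot 10^{-5} i$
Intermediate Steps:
$v{\left(Y,m \right)} = 3$ ($v{\left(Y,m \right)} = 6 - \left(\left(2 + 3\right) - 2\right) = 6 - \left(5 - 2\right) = 6 - 3 = 3$)
$T = 35$
$Q = i \sqrt{74}$ ($Q = \sqrt{3 - 77} = \sqrt{-74} = i \sqrt{74} \approx 8.6023 i$)
$\frac{1}{\left(66 - -11\right) \left(T + Q\right)} = \frac{1}{\left(66 - -11\right) \left(35 + i \sqrt{74}\right)} = \frac{1}{\left(66 + 11\right) \left(35 + i \sqrt{74}\right)} = \frac{1}{77 \left(35 + i \sqrt{74}\right)} = \frac{1}{2695 + 77 i \sqrt{74}}$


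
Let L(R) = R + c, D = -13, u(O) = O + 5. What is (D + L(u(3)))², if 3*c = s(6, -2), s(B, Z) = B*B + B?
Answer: 81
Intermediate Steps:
s(B, Z) = B + B² (s(B, Z) = B² + B = B + B²)
c = 14 (c = (6*(1 + 6))/3 = (6*7)/3 = (⅓)*42 = 14)
u(O) = 5 + O
L(R) = 14 + R (L(R) = R + 14 = 14 + R)
(D + L(u(3)))² = (-13 + (14 + (5 + 3)))² = (-13 + (14 + 8))² = (-13 + 22)² = 9² = 81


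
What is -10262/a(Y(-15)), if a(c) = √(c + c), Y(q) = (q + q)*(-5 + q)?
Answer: -5131*√3/30 ≈ -296.24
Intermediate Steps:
Y(q) = 2*q*(-5 + q) (Y(q) = (2*q)*(-5 + q) = 2*q*(-5 + q))
a(c) = √2*√c (a(c) = √(2*c) = √2*√c)
-10262/a(Y(-15)) = -10262*√3/60 = -5131*√3/30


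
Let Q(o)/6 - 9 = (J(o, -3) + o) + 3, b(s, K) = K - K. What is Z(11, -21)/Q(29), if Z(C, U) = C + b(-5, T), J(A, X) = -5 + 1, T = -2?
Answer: 11/222 ≈ 0.049550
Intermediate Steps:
b(s, K) = 0
J(A, X) = -4
Z(C, U) = C (Z(C, U) = C + 0 = C)
Q(o) = 48 + 6*o (Q(o) = 54 + 6*((-4 + o) + 3) = 54 + 6*(-1 + o) = 54 + (-6 + 6*o) = 48 + 6*o)
Z(11, -21)/Q(29) = 11/(48 + 6*29) = 11/(48 + 174) = 11/222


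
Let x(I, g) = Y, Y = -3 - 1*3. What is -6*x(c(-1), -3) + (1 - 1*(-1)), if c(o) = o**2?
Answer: 38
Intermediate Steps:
Y = -6 (Y = -3 - 3 = -6)
x(I, g) = -6
-6*x(c(-1), -3) + (1 - 1*(-1)) = -6*(-6) + (1 - 1*(-1)) = 36 + (1 + 1) = 36 + 2 = 38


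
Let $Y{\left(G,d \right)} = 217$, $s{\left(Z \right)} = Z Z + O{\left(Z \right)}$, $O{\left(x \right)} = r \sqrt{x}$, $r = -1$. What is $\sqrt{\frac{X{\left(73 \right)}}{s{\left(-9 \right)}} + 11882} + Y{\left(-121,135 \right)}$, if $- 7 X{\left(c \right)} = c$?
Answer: $217 + \frac{\sqrt{523990530 - 210 i}}{210} \approx 326.0 - 2.1843 \cdot 10^{-5} i$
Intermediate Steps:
$X{\left(c \right)} = - \frac{c}{7}$
$O{\left(x \right)} = - \sqrt{x}$
$s{\left(Z \right)} = Z^{2} - \sqrt{Z}$ ($s{\left(Z \right)} = Z Z - \sqrt{Z} = Z^{2} - \sqrt{Z}$)
$\sqrt{\frac{X{\left(73 \right)}}{s{\left(-9 \right)}} + 11882} + Y{\left(-121,135 \right)} = \sqrt{\frac{\left(- \frac{1}{7}\right) 73}{\left(-9\right)^{2} - \sqrt{-9}} + 11882} + 217 = \sqrt{- \frac{73}{7 \left(81 - 3 i\right)} + 11882} + 217 = \sqrt{- \frac{73 \frac{81 + 3 i}{6570}}{7} + 11882} + 217 = \sqrt{- \frac{81 + 3 i}{630} + 11882} + 217 = \sqrt{11882 - \frac{81 + 3 i}{630}} + 217 = 217 + \sqrt{11882 - \frac{81 + 3 i}{630}}$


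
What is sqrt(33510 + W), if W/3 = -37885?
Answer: 3*I*sqrt(8905) ≈ 283.1*I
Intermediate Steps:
W = -113655 (W = 3*(-37885) = -113655)
sqrt(33510 + W) = sqrt(33510 - 113655) = sqrt(-80145) = 3*I*sqrt(8905)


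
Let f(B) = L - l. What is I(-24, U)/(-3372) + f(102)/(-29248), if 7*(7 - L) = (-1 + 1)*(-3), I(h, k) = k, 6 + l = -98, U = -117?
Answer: 253977/8218688 ≈ 0.030902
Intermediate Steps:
l = -104 (l = -6 - 98 = -104)
L = 7 (L = 7 - (-1 + 1)*(-3)/7 = 7 - 0*(-3) = 7 - ⅐*0 = 7 + 0 = 7)
f(B) = 111 (f(B) = 7 - 1*(-104) = 7 + 104 = 111)
I(-24, U)/(-3372) + f(102)/(-29248) = -117/(-3372) + 111/(-29248) = -117*(-1/3372) + 111*(-1/29248) = 39/1124 - 111/29248 = 253977/8218688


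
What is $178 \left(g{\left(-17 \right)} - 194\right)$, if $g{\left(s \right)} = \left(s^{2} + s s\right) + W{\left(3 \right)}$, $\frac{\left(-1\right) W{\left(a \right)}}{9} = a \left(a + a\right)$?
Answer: $39516$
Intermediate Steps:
$W{\left(a \right)} = - 18 a^{2}$ ($W{\left(a \right)} = - 9 a \left(a + a\right) = - 9 a 2 a = - 9 \cdot 2 a^{2} = - 18 a^{2}$)
$g{\left(s \right)} = -162 + 2 s^{2}$ ($g{\left(s \right)} = \left(s^{2} + s s\right) - 18 \cdot 3^{2} = \left(s^{2} + s^{2}\right) - 162 = 2 s^{2} - 162 = -162 + 2 s^{2}$)
$178 \left(g{\left(-17 \right)} - 194\right) = 178 \left(\left(-162 + 2 \left(-17\right)^{2}\right) - 194\right) = 178 \left(\left(-162 + 2 \cdot 289\right) - 194\right) = 178 \left(\left(-162 + 578\right) - 194\right) = 178 \left(416 - 194\right) = 178 \cdot 222 = 39516$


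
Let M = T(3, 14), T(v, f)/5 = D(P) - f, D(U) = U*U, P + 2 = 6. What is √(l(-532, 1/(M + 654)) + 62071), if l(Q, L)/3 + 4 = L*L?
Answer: 7*√558399283/664 ≈ 249.12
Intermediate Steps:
P = 4 (P = -2 + 6 = 4)
D(U) = U²
T(v, f) = 80 - 5*f (T(v, f) = 5*(4² - f) = 5*(16 - f) = 80 - 5*f)
M = 10 (M = 80 - 5*14 = 80 - 70 = 10)
l(Q, L) = -12 + 3*L² (l(Q, L) = -12 + 3*(L*L) = -12 + 3*L²)
√(l(-532, 1/(M + 654)) + 62071) = √((-12 + 3*(1/(10 + 654))²) + 62071) = √((-12 + 3*(1/664)²) + 62071) = √((-12 + 3*(1/440896)) + 62071) = √((-12 + 3/440896) + 62071) = √(-5290749/440896 + 62071) = √(27361564867/440896) = 7*√558399283/664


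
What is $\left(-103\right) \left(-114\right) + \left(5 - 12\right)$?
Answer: $11735$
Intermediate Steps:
$\left(-103\right) \left(-114\right) + \left(5 - 12\right) = 11742 + \left(5 - 12\right) = 11742 - 7 = 11735$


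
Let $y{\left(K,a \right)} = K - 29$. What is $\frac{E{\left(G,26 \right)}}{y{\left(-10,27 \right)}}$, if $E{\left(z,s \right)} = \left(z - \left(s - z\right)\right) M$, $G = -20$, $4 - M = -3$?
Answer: $\frac{154}{13} \approx 11.846$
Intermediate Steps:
$M = 7$ ($M = 4 - -3 = 4 + 3 = 7$)
$y{\left(K,a \right)} = -29 + K$
$E{\left(z,s \right)} = - 7 s + 14 z$ ($E{\left(z,s \right)} = \left(z - \left(s - z\right)\right) 7 = \left(- s + 2 z\right) 7 = - 7 s + 14 z$)
$\frac{E{\left(G,26 \right)}}{y{\left(-10,27 \right)}} = \frac{\left(-7\right) 26 + 14 \left(-20\right)}{-29 - 10} = \frac{-182 - 280}{-39} = \left(-462\right) \left(- \frac{1}{39}\right) = \frac{154}{13}$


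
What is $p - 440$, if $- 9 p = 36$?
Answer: $-444$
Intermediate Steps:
$p = -4$ ($p = \left(- \frac{1}{9}\right) 36 = -4$)
$p - 440 = -4 - 440 = -444$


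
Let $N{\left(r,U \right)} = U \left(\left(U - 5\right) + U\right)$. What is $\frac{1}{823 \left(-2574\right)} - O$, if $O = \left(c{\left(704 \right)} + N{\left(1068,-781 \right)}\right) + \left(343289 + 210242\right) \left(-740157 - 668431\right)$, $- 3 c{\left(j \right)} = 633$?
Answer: $\frac{1651709355248262023}{2118402} \approx 7.797 \cdot 10^{11}$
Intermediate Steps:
$c{\left(j \right)} = -211$ ($c{\left(j \right)} = \left(- \frac{1}{3}\right) 633 = -211$)
$N{\left(r,U \right)} = U \left(-5 + 2 U\right)$ ($N{\left(r,U \right)} = U \left(\left(-5 + U\right) + U\right) = U \left(-5 + 2 U\right)$)
$O = -779695900612$ ($O = \left(-211 - 781 \left(-5 + 2 \left(-781\right)\right)\right) + \left(343289 + 210242\right) \left(-740157 - 668431\right) = \left(-211 - 781 \left(-5 - 1562\right)\right) + 553531 \left(-1408588\right) = \left(-211 - -1223827\right) - 779697124228 = \left(-211 + 1223827\right) - 779697124228 = 1223616 - 779697124228 = -779695900612$)
$\frac{1}{823 \left(-2574\right)} - O = \frac{1}{823 \left(-2574\right)} - -779695900612 = \frac{1}{-2118402} + 779695900612 = - \frac{1}{2118402} + 779695900612 = \frac{1651709355248262023}{2118402}$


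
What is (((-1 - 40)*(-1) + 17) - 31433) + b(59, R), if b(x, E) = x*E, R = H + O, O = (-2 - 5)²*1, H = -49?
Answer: -31375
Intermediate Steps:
O = 49 (O = (-7)²*1 = 49*1 = 49)
R = 0 (R = -49 + 49 = 0)
b(x, E) = E*x
(((-1 - 40)*(-1) + 17) - 31433) + b(59, R) = (((-1 - 40)*(-1) + 17) - 31433) + 0*59 = ((-41*(-1) + 17) - 31433) + 0 = ((41 + 17) - 31433) + 0 = (58 - 31433) + 0 = -31375 + 0 = -31375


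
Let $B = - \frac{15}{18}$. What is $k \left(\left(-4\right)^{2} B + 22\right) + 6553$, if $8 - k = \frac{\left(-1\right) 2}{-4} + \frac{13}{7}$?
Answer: $\frac{138640}{21} \approx 6601.9$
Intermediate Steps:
$B = - \frac{5}{6}$ ($B = \left(-15\right) \frac{1}{18} = - \frac{5}{6} \approx -0.83333$)
$k = \frac{79}{14}$ ($k = 8 - \left(\frac{\left(-1\right) 2}{-4} + \frac{13}{7}\right) = 8 - \left(\left(-2\right) \left(- \frac{1}{4}\right) + 13 \cdot \frac{1}{7}\right) = 8 - \left(\frac{1}{2} + \frac{13}{7}\right) = 8 - \frac{33}{14} = \frac{79}{14} \approx 5.6429$)
$k \left(\left(-4\right)^{2} B + 22\right) + 6553 = \frac{79 \left(\left(-4\right)^{2} \left(- \frac{5}{6}\right) + 22\right)}{14} + 6553 = \frac{79 \left(16 \left(- \frac{5}{6}\right) + 22\right)}{14} + 6553 = \frac{79 \left(- \frac{40}{3} + 22\right)}{14} + 6553 = \frac{79}{14} \cdot \frac{26}{3} + 6553 = \frac{1027}{21} + 6553 = \frac{138640}{21}$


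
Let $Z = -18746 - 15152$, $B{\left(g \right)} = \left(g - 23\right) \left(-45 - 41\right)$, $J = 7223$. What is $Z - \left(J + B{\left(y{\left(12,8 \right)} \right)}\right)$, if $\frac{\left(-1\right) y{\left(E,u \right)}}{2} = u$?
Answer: $-44475$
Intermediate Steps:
$y{\left(E,u \right)} = - 2 u$
$B{\left(g \right)} = 1978 - 86 g$ ($B{\left(g \right)} = \left(-23 + g\right) \left(-86\right) = 1978 - 86 g$)
$Z = -33898$
$Z - \left(J + B{\left(y{\left(12,8 \right)} \right)}\right) = -33898 - \left(7223 + \left(1978 - 86 \left(\left(-2\right) 8\right)\right)\right) = -33898 - \left(7223 + \left(1978 - -1376\right)\right) = -33898 - \left(7223 + \left(1978 + 1376\right)\right) = -33898 - \left(7223 + 3354\right) = -33898 - 10577 = -44475$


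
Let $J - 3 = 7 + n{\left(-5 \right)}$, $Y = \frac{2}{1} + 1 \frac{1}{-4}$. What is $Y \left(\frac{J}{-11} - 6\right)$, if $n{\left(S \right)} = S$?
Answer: $- \frac{497}{44} \approx -11.295$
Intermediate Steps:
$Y = \frac{7}{4}$ ($Y = 2 \cdot 1 + 1 \left(- \frac{1}{4}\right) = 2 - \frac{1}{4} = \frac{7}{4} \approx 1.75$)
$J = 5$ ($J = 3 + \left(7 - 5\right) = 3 + 2 = 5$)
$Y \left(\frac{J}{-11} - 6\right) = \frac{7 \left(\frac{5}{-11} - 6\right)}{4} = \frac{7 \left(5 \left(- \frac{1}{11}\right) - 6\right)}{4} = \frac{7 \left(- \frac{5}{11} - 6\right)}{4} = \frac{7}{4} \left(- \frac{71}{11}\right) = - \frac{497}{44}$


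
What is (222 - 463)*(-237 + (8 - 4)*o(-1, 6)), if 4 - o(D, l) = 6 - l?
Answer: 53261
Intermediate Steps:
o(D, l) = -2 + l (o(D, l) = 4 - (6 - l) = 4 + (-6 + l) = -2 + l)
(222 - 463)*(-237 + (8 - 4)*o(-1, 6)) = (222 - 463)*(-237 + (8 - 4)*(-2 + 6)) = -241*(-237 + 4*4) = -241*(-237 + 16) = -241*(-221) = 53261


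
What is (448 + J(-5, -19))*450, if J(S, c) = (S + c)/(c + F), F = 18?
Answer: 212400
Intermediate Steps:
J(S, c) = (S + c)/(18 + c) (J(S, c) = (S + c)/(c + 18) = (S + c)/(18 + c))
(448 + J(-5, -19))*450 = (448 + (-5 - 19)/(18 - 19))*450 = (448 - 24/(-1))*450 = (448 - 1*(-24))*450 = (448 + 24)*450 = 472*450 = 212400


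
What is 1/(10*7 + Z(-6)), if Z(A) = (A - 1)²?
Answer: 1/119 ≈ 0.0084034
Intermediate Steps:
Z(A) = (-1 + A)²
1/(10*7 + Z(-6)) = 1/(10*7 + (-1 - 6)²) = 1/(70 + (-7)²) = 1/(70 + 49) = 1/119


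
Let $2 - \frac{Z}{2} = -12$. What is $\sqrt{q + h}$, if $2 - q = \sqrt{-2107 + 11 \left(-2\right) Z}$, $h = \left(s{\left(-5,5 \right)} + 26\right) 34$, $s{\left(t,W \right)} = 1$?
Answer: $\sqrt{920 - i \sqrt{2723}} \approx 30.344 - 0.85986 i$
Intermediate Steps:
$Z = 28$ ($Z = 4 - -24 = 4 + 24 = 28$)
$h = 918$ ($h = \left(1 + 26\right) 34 = 27 \cdot 34 = 918$)
$q = 2 - i \sqrt{2723}$ ($q = 2 - \sqrt{-2107 + 11 \left(-2\right) 28} = 2 - \sqrt{-2107 - 616} = 2 - \sqrt{-2723} = 2 - i \sqrt{2723} \approx 2.0 - 52.182 i$)
$\sqrt{q + h} = \sqrt{\left(2 - i \sqrt{2723}\right) + 918} = \sqrt{920 - i \sqrt{2723}}$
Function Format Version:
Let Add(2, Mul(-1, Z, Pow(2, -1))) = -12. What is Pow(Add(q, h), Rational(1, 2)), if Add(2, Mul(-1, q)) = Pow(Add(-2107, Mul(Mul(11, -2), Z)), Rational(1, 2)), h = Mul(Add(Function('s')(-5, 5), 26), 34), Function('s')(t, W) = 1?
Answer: Pow(Add(920, Mul(-1, I, Pow(2723, Rational(1, 2)))), Rational(1, 2)) ≈ Add(30.344, Mul(-0.85986, I))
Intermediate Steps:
Z = 28 (Z = Add(4, Mul(-2, -12)) = Add(4, 24) = 28)
h = 918 (h = Mul(Add(1, 26), 34) = Mul(27, 34) = 918)
q = Add(2, Mul(-1, I, Pow(2723, Rational(1, 2)))) (q = Add(2, Mul(-1, Pow(Add(-2107, Mul(Mul(11, -2), 28)), Rational(1, 2)))) = Add(2, Mul(-1, Pow(Add(-2107, Mul(-22, 28)), Rational(1, 2)))) = Add(2, Mul(-1, Pow(Add(-2107, -616), Rational(1, 2)))) = Add(2, Mul(-1, Pow(-2723, Rational(1, 2)))) = Add(2, Mul(-1, Mul(I, Pow(2723, Rational(1, 2))))) = Add(2, Mul(-1, I, Pow(2723, Rational(1, 2)))) ≈ Add(2.0000, Mul(-52.182, I)))
Pow(Add(q, h), Rational(1, 2)) = Pow(Add(Add(2, Mul(-1, I, Pow(2723, Rational(1, 2)))), 918), Rational(1, 2)) = Pow(Add(920, Mul(-1, I, Pow(2723, Rational(1, 2)))), Rational(1, 2))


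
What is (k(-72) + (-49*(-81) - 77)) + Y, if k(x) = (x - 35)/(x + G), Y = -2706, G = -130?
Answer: 239679/202 ≈ 1186.5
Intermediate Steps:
k(x) = (-35 + x)/(-130 + x) (k(x) = (x - 35)/(x - 130) = (-35 + x)/(-130 + x))
(k(-72) + (-49*(-81) - 77)) + Y = ((-35 - 72)/(-130 - 72) + (-49*(-81) - 77)) - 2706 = (-107/(-202) + (3969 - 77)) - 2706 = (-1/202*(-107) + 3892) - 2706 = (107/202 + 3892) - 2706 = 786291/202 - 2706 = 239679/202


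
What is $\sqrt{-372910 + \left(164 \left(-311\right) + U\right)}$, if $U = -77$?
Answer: $i \sqrt{423991} \approx 651.15 i$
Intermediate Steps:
$\sqrt{-372910 + \left(164 \left(-311\right) + U\right)} = \sqrt{-372910 + \left(164 \left(-311\right) - 77\right)} = \sqrt{-372910 - 51081} = \sqrt{-423991} = i \sqrt{423991}$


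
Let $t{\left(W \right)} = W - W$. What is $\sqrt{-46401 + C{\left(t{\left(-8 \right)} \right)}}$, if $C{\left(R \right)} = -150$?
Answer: $i \sqrt{46551} \approx 215.76 i$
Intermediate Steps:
$t{\left(W \right)} = 0$
$\sqrt{-46401 + C{\left(t{\left(-8 \right)} \right)}} = \sqrt{-46401 - 150} = \sqrt{-46551} = i \sqrt{46551}$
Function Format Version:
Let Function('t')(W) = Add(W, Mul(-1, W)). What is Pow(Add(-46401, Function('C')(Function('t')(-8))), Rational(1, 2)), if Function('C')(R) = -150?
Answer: Mul(I, Pow(46551, Rational(1, 2))) ≈ Mul(215.76, I)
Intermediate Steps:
Function('t')(W) = 0
Pow(Add(-46401, Function('C')(Function('t')(-8))), Rational(1, 2)) = Pow(Add(-46401, -150), Rational(1, 2)) = Pow(-46551, Rational(1, 2)) = Mul(I, Pow(46551, Rational(1, 2)))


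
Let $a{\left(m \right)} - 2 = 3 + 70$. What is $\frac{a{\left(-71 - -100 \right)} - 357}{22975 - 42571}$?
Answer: $\frac{47}{3266} \approx 0.014391$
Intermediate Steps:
$a{\left(m \right)} = 75$ ($a{\left(m \right)} = 2 + \left(3 + 70\right) = 2 + 73 = 75$)
$\frac{a{\left(-71 - -100 \right)} - 357}{22975 - 42571} = \frac{75 - 357}{22975 - 42571} = - \frac{282}{-19596} = \left(-282\right) \left(- \frac{1}{19596}\right) = \frac{47}{3266}$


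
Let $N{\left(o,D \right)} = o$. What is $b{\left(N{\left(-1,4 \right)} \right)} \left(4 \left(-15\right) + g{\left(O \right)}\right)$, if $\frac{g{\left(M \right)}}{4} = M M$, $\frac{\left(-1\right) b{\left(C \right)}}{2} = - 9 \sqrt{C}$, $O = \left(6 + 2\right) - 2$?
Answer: $1512 i \approx 1512.0 i$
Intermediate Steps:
$O = 6$ ($O = 8 - 2 = 6$)
$b{\left(C \right)} = 18 \sqrt{C}$ ($b{\left(C \right)} = - 2 \left(- 9 \sqrt{C}\right) = 18 \sqrt{C}$)
$g{\left(M \right)} = 4 M^{2}$ ($g{\left(M \right)} = 4 M M = 4 M^{2}$)
$b{\left(N{\left(-1,4 \right)} \right)} \left(4 \left(-15\right) + g{\left(O \right)}\right) = 18 \sqrt{-1} \left(4 \left(-15\right) + 4 \cdot 6^{2}\right) = 18 i \left(-60 + 4 \cdot 36\right) = 18 i \left(-60 + 144\right) = 18 i 84 = 1512 i$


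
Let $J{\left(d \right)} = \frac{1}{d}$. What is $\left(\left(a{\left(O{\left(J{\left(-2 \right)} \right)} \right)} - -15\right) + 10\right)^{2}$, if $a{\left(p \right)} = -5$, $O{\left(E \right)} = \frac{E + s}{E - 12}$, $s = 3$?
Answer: $400$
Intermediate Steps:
$O{\left(E \right)} = \frac{3 + E}{-12 + E}$ ($O{\left(E \right)} = \frac{E + 3}{E - 12} = \frac{3 + E}{E - 12} = \frac{3 + E}{-12 + E}$)
$\left(\left(a{\left(O{\left(J{\left(-2 \right)} \right)} \right)} - -15\right) + 10\right)^{2} = \left(\left(-5 - -15\right) + 10\right)^{2} = \left(\left(-5 + 15\right) + 10\right)^{2} = \left(10 + 10\right)^{2} = 20^{2} = 400$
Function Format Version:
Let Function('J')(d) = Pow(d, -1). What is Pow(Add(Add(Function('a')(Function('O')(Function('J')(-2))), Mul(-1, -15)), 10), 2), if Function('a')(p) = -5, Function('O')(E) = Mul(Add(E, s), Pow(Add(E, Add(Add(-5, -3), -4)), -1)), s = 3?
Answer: 400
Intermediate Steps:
Function('O')(E) = Mul(Pow(Add(-12, E), -1), Add(3, E)) (Function('O')(E) = Mul(Add(E, 3), Pow(Add(E, Add(Add(-5, -3), -4)), -1)) = Mul(Add(3, E), Pow(Add(E, Add(-8, -4)), -1)) = Mul(Add(3, E), Pow(Add(E, -12), -1)) = Mul(Add(3, E), Pow(Add(-12, E), -1)) = Mul(Pow(Add(-12, E), -1), Add(3, E)))
Pow(Add(Add(Function('a')(Function('O')(Function('J')(-2))), Mul(-1, -15)), 10), 2) = Pow(Add(Add(-5, Mul(-1, -15)), 10), 2) = Pow(Add(Add(-5, 15), 10), 2) = Pow(Add(10, 10), 2) = Pow(20, 2) = 400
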